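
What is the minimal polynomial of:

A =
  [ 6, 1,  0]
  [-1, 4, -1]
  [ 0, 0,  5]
x^3 - 15*x^2 + 75*x - 125

The characteristic polynomial is χ_A(x) = (x - 5)^3, so the eigenvalues are known. The minimal polynomial is
  m_A(x) = Π_λ (x − λ)^{k_λ}
where k_λ is the size of the *largest* Jordan block for λ (equivalently, the smallest k with (A − λI)^k v = 0 for every generalised eigenvector v of λ).

  λ = 5: largest Jordan block has size 3, contributing (x − 5)^3

So m_A(x) = (x - 5)^3 = x^3 - 15*x^2 + 75*x - 125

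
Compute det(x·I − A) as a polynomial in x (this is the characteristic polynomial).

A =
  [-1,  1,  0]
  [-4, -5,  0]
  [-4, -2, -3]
x^3 + 9*x^2 + 27*x + 27

Expanding det(x·I − A) (e.g. by cofactor expansion or by noting that A is similar to its Jordan form J, which has the same characteristic polynomial as A) gives
  χ_A(x) = x^3 + 9*x^2 + 27*x + 27
which factors as (x + 3)^3. The eigenvalues (with algebraic multiplicities) are λ = -3 with multiplicity 3.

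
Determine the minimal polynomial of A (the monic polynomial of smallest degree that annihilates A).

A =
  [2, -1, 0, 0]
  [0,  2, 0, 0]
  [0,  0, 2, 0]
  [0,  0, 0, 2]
x^2 - 4*x + 4

The characteristic polynomial is χ_A(x) = (x - 2)^4, so the eigenvalues are known. The minimal polynomial is
  m_A(x) = Π_λ (x − λ)^{k_λ}
where k_λ is the size of the *largest* Jordan block for λ (equivalently, the smallest k with (A − λI)^k v = 0 for every generalised eigenvector v of λ).

  λ = 2: largest Jordan block has size 2, contributing (x − 2)^2

So m_A(x) = (x - 2)^2 = x^2 - 4*x + 4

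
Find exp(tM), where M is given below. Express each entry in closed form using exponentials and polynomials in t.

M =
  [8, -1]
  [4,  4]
e^{tM} =
  [2*t*exp(6*t) + exp(6*t), -t*exp(6*t)]
  [4*t*exp(6*t), -2*t*exp(6*t) + exp(6*t)]

Strategy: write M = P · J · P⁻¹ where J is a Jordan canonical form, so e^{tM} = P · e^{tJ} · P⁻¹, and e^{tJ} can be computed block-by-block.

M has Jordan form
J =
  [6, 1]
  [0, 6]
(up to reordering of blocks).

Per-block formulas:
  For a 2×2 Jordan block J_2(6): exp(t · J_2(6)) = e^(6t)·(I + t·N), where N is the 2×2 nilpotent shift.

After assembling e^{tJ} and conjugating by P, we get:

e^{tM} =
  [2*t*exp(6*t) + exp(6*t), -t*exp(6*t)]
  [4*t*exp(6*t), -2*t*exp(6*t) + exp(6*t)]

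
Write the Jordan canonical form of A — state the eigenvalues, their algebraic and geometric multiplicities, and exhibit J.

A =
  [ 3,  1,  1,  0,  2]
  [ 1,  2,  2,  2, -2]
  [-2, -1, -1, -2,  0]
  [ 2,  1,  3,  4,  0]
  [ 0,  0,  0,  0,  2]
J_3(2) ⊕ J_1(2) ⊕ J_1(2)

The characteristic polynomial is
  det(x·I − A) = x^5 - 10*x^4 + 40*x^3 - 80*x^2 + 80*x - 32 = (x - 2)^5

Eigenvalues and multiplicities (the geometric multiplicity of λ is n − rank(A − λI), which equals the number of Jordan blocks for λ):
  λ = 2: algebraic multiplicity = 5, geometric multiplicity = 3

Determining the block sizes for each eigenvalue:
  λ = 2: with am = 5 and gm = 3, the partition is not yet determined (e.g. several partitions of 5 into 3 parts exist). Let N = A − (2)·I. Computing rank(N^1) = 2, rank(N^2) = 1, rank(N^3) = 0; the number of blocks of size ≥ j is rank(N^{j−1}) − rank(N^j), giving [3, 1, 1]. So we have 1 block(s) of size 3, 2 block(s) of size 1 → block sizes [3, 1, 1]

Assembling the blocks gives a Jordan form
J =
  [2, 1, 0, 0, 0]
  [0, 2, 1, 0, 0]
  [0, 0, 2, 0, 0]
  [0, 0, 0, 2, 0]
  [0, 0, 0, 0, 2]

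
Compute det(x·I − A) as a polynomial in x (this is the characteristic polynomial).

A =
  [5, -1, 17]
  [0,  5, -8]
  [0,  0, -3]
x^3 - 7*x^2 - 5*x + 75

Expanding det(x·I − A) (e.g. by cofactor expansion or by noting that A is similar to its Jordan form J, which has the same characteristic polynomial as A) gives
  χ_A(x) = x^3 - 7*x^2 - 5*x + 75
which factors as (x - 5)^2*(x + 3). The eigenvalues (with algebraic multiplicities) are λ = -3 with multiplicity 1, λ = 5 with multiplicity 2.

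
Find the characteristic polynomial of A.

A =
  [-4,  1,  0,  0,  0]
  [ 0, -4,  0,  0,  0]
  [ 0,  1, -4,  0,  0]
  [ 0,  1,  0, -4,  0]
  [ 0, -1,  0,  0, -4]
x^5 + 20*x^4 + 160*x^3 + 640*x^2 + 1280*x + 1024

Expanding det(x·I − A) (e.g. by cofactor expansion or by noting that A is similar to its Jordan form J, which has the same characteristic polynomial as A) gives
  χ_A(x) = x^5 + 20*x^4 + 160*x^3 + 640*x^2 + 1280*x + 1024
which factors as (x + 4)^5. The eigenvalues (with algebraic multiplicities) are λ = -4 with multiplicity 5.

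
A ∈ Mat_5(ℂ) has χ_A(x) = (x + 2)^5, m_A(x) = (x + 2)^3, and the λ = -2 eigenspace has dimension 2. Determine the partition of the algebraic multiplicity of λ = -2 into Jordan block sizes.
Block sizes for λ = -2: [3, 2]

Step 1 — from the characteristic polynomial, algebraic multiplicity of λ = -2 is 5. From dim ker(A − (-2)·I) = 2, there are exactly 2 Jordan blocks for λ = -2.
Step 2 — from the minimal polynomial, the factor (x + 2)^3 tells us the largest block for λ = -2 has size 3.
Step 3 — with total size 5, 2 blocks, and largest block 3, the block sizes (in nonincreasing order) are [3, 2].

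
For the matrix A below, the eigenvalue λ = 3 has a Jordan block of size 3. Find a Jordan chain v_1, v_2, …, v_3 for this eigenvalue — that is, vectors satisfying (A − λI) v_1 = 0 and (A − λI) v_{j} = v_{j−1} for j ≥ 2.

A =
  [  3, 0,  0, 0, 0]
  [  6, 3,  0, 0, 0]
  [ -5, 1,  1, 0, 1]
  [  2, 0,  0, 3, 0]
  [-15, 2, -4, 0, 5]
A Jordan chain for λ = 3 of length 3:
v_1 = (0, 0, 1, 0, 2)ᵀ
v_2 = (0, 6, -5, 2, -15)ᵀ
v_3 = (1, 0, 0, 0, 0)ᵀ

Let N = A − (3)·I. We want v_3 with N^3 v_3 = 0 but N^2 v_3 ≠ 0; then v_{j-1} := N · v_j for j = 3, …, 2.

Pick v_3 = (1, 0, 0, 0, 0)ᵀ.
Then v_2 = N · v_3 = (0, 6, -5, 2, -15)ᵀ.
Then v_1 = N · v_2 = (0, 0, 1, 0, 2)ᵀ.

Sanity check: (A − (3)·I) v_1 = (0, 0, 0, 0, 0)ᵀ = 0. ✓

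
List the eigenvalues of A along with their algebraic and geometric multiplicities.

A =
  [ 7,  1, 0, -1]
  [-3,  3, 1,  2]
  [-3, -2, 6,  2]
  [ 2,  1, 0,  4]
λ = 5: alg = 4, geom = 2

Step 1 — factor the characteristic polynomial to read off the algebraic multiplicities:
  χ_A(x) = (x - 5)^4

Step 2 — compute geometric multiplicities via the rank-nullity identity g(λ) = n − rank(A − λI):
  rank(A − (5)·I) = 2, so dim ker(A − (5)·I) = n − 2 = 2

Summary:
  λ = 5: algebraic multiplicity = 4, geometric multiplicity = 2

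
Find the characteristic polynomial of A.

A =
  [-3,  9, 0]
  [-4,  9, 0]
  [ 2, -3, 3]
x^3 - 9*x^2 + 27*x - 27

Expanding det(x·I − A) (e.g. by cofactor expansion or by noting that A is similar to its Jordan form J, which has the same characteristic polynomial as A) gives
  χ_A(x) = x^3 - 9*x^2 + 27*x - 27
which factors as (x - 3)^3. The eigenvalues (with algebraic multiplicities) are λ = 3 with multiplicity 3.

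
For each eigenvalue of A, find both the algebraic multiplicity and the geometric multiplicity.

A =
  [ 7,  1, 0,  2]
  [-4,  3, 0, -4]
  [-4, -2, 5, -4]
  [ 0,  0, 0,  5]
λ = 5: alg = 4, geom = 3

Step 1 — factor the characteristic polynomial to read off the algebraic multiplicities:
  χ_A(x) = (x - 5)^4

Step 2 — compute geometric multiplicities via the rank-nullity identity g(λ) = n − rank(A − λI):
  rank(A − (5)·I) = 1, so dim ker(A − (5)·I) = n − 1 = 3

Summary:
  λ = 5: algebraic multiplicity = 4, geometric multiplicity = 3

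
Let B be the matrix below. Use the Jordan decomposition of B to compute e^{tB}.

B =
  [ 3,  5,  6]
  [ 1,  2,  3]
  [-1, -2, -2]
e^{tB} =
  [3*t^2*exp(t)/2 + 2*t*exp(t) + exp(t), 3*t^2*exp(t)/2 + 5*t*exp(t), 9*t^2*exp(t)/2 + 6*t*exp(t)]
  [t*exp(t), t*exp(t) + exp(t), 3*t*exp(t)]
  [-t^2*exp(t)/2 - t*exp(t), -t^2*exp(t)/2 - 2*t*exp(t), -3*t^2*exp(t)/2 - 3*t*exp(t) + exp(t)]

Strategy: write B = P · J · P⁻¹ where J is a Jordan canonical form, so e^{tB} = P · e^{tJ} · P⁻¹, and e^{tJ} can be computed block-by-block.

B has Jordan form
J =
  [1, 1, 0]
  [0, 1, 1]
  [0, 0, 1]
(up to reordering of blocks).

Per-block formulas:
  For a 3×3 Jordan block J_3(1): exp(t · J_3(1)) = e^(1t)·(I + t·N + (t^2/2)·N^2), where N is the 3×3 nilpotent shift.

After assembling e^{tJ} and conjugating by P, we get:

e^{tB} =
  [3*t^2*exp(t)/2 + 2*t*exp(t) + exp(t), 3*t^2*exp(t)/2 + 5*t*exp(t), 9*t^2*exp(t)/2 + 6*t*exp(t)]
  [t*exp(t), t*exp(t) + exp(t), 3*t*exp(t)]
  [-t^2*exp(t)/2 - t*exp(t), -t^2*exp(t)/2 - 2*t*exp(t), -3*t^2*exp(t)/2 - 3*t*exp(t) + exp(t)]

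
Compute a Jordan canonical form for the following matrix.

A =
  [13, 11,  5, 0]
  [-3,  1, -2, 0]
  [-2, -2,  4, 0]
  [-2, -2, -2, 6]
J_3(6) ⊕ J_1(6)

The characteristic polynomial is
  det(x·I − A) = x^4 - 24*x^3 + 216*x^2 - 864*x + 1296 = (x - 6)^4

Eigenvalues and multiplicities (the geometric multiplicity of λ is n − rank(A − λI), which equals the number of Jordan blocks for λ):
  λ = 6: algebraic multiplicity = 4, geometric multiplicity = 2

Determining the block sizes for each eigenvalue:
  λ = 6: with am = 4 and gm = 2, the partition is not yet determined (e.g. several partitions of 4 into 2 parts exist). Let N = A − (6)·I. Computing rank(N^1) = 2, rank(N^2) = 1, rank(N^3) = 0; the number of blocks of size ≥ j is rank(N^{j−1}) − rank(N^j), giving [2, 1, 1]. So we have 1 block(s) of size 3, 1 block(s) of size 1 → block sizes [3, 1]

Assembling the blocks gives a Jordan form
J =
  [6, 1, 0, 0]
  [0, 6, 1, 0]
  [0, 0, 6, 0]
  [0, 0, 0, 6]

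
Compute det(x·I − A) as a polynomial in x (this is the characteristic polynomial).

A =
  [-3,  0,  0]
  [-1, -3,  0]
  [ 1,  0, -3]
x^3 + 9*x^2 + 27*x + 27

Expanding det(x·I − A) (e.g. by cofactor expansion or by noting that A is similar to its Jordan form J, which has the same characteristic polynomial as A) gives
  χ_A(x) = x^3 + 9*x^2 + 27*x + 27
which factors as (x + 3)^3. The eigenvalues (with algebraic multiplicities) are λ = -3 with multiplicity 3.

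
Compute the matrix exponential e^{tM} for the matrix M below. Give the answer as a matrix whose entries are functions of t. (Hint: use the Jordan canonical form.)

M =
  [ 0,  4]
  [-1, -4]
e^{tM} =
  [2*t*exp(-2*t) + exp(-2*t), 4*t*exp(-2*t)]
  [-t*exp(-2*t), -2*t*exp(-2*t) + exp(-2*t)]

Strategy: write M = P · J · P⁻¹ where J is a Jordan canonical form, so e^{tM} = P · e^{tJ} · P⁻¹, and e^{tJ} can be computed block-by-block.

M has Jordan form
J =
  [-2,  1]
  [ 0, -2]
(up to reordering of blocks).

Per-block formulas:
  For a 2×2 Jordan block J_2(-2): exp(t · J_2(-2)) = e^(-2t)·(I + t·N), where N is the 2×2 nilpotent shift.

After assembling e^{tJ} and conjugating by P, we get:

e^{tM} =
  [2*t*exp(-2*t) + exp(-2*t), 4*t*exp(-2*t)]
  [-t*exp(-2*t), -2*t*exp(-2*t) + exp(-2*t)]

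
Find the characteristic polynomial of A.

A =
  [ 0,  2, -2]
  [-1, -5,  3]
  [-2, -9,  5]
x^3

Expanding det(x·I − A) (e.g. by cofactor expansion or by noting that A is similar to its Jordan form J, which has the same characteristic polynomial as A) gives
  χ_A(x) = x^3
which factors as x^3. The eigenvalues (with algebraic multiplicities) are λ = 0 with multiplicity 3.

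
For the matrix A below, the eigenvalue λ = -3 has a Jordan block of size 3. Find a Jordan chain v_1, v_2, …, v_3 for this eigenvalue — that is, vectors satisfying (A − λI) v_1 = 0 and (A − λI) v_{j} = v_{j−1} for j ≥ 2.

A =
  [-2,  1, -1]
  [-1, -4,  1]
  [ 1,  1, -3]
A Jordan chain for λ = -3 of length 3:
v_1 = (-1, 1, 0)ᵀ
v_2 = (1, -1, 1)ᵀ
v_3 = (1, 0, 0)ᵀ

Let N = A − (-3)·I. We want v_3 with N^3 v_3 = 0 but N^2 v_3 ≠ 0; then v_{j-1} := N · v_j for j = 3, …, 2.

Pick v_3 = (1, 0, 0)ᵀ.
Then v_2 = N · v_3 = (1, -1, 1)ᵀ.
Then v_1 = N · v_2 = (-1, 1, 0)ᵀ.

Sanity check: (A − (-3)·I) v_1 = (0, 0, 0)ᵀ = 0. ✓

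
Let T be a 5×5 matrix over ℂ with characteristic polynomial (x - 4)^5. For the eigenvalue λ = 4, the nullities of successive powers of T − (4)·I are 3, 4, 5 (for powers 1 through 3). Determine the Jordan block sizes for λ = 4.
Block sizes for λ = 4: [3, 1, 1]

From the dimensions of kernels of powers, the number of Jordan blocks of size at least j is d_j − d_{j−1} where d_j = dim ker(N^j) (with d_0 = 0). Computing the differences gives [3, 1, 1].
The number of blocks of size exactly k is (#blocks of size ≥ k) − (#blocks of size ≥ k + 1), so the partition is: 2 block(s) of size 1, 1 block(s) of size 3.
In nonincreasing order the block sizes are [3, 1, 1].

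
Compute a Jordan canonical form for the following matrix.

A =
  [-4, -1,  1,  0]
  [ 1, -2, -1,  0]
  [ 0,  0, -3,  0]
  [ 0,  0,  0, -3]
J_2(-3) ⊕ J_1(-3) ⊕ J_1(-3)

The characteristic polynomial is
  det(x·I − A) = x^4 + 12*x^3 + 54*x^2 + 108*x + 81 = (x + 3)^4

Eigenvalues and multiplicities (the geometric multiplicity of λ is n − rank(A − λI), which equals the number of Jordan blocks for λ):
  λ = -3: algebraic multiplicity = 4, geometric multiplicity = 3

Determining the block sizes for each eigenvalue:
  λ = -3: 3 blocks summing to 4 forces exactly one block of size 2 and the rest size 1 → block sizes [2, 1, 1]

Assembling the blocks gives a Jordan form
J =
  [-3,  1,  0,  0]
  [ 0, -3,  0,  0]
  [ 0,  0, -3,  0]
  [ 0,  0,  0, -3]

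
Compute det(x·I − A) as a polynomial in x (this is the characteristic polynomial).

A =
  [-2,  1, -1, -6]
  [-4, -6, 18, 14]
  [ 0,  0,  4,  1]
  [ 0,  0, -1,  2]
x^4 + 2*x^3 - 23*x^2 - 24*x + 144

Expanding det(x·I − A) (e.g. by cofactor expansion or by noting that A is similar to its Jordan form J, which has the same characteristic polynomial as A) gives
  χ_A(x) = x^4 + 2*x^3 - 23*x^2 - 24*x + 144
which factors as (x - 3)^2*(x + 4)^2. The eigenvalues (with algebraic multiplicities) are λ = -4 with multiplicity 2, λ = 3 with multiplicity 2.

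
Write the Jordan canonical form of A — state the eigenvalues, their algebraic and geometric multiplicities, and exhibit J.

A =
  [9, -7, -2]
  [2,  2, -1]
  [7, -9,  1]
J_3(4)

The characteristic polynomial is
  det(x·I − A) = x^3 - 12*x^2 + 48*x - 64 = (x - 4)^3

Eigenvalues and multiplicities (the geometric multiplicity of λ is n − rank(A − λI), which equals the number of Jordan blocks for λ):
  λ = 4: algebraic multiplicity = 3, geometric multiplicity = 1

Determining the block sizes for each eigenvalue:
  λ = 4: one block (gm = 1), so the single block has size am = 3 → block sizes [3]

Assembling the blocks gives a Jordan form
J =
  [4, 1, 0]
  [0, 4, 1]
  [0, 0, 4]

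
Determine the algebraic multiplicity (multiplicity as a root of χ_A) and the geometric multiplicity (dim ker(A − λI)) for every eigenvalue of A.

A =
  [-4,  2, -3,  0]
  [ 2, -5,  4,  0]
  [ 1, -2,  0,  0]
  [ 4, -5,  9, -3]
λ = -3: alg = 4, geom = 2

Step 1 — factor the characteristic polynomial to read off the algebraic multiplicities:
  χ_A(x) = (x + 3)^4

Step 2 — compute geometric multiplicities via the rank-nullity identity g(λ) = n − rank(A − λI):
  rank(A − (-3)·I) = 2, so dim ker(A − (-3)·I) = n − 2 = 2

Summary:
  λ = -3: algebraic multiplicity = 4, geometric multiplicity = 2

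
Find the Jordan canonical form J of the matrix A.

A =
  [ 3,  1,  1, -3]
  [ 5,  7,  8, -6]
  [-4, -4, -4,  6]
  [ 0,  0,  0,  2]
J_3(2) ⊕ J_1(2)

The characteristic polynomial is
  det(x·I − A) = x^4 - 8*x^3 + 24*x^2 - 32*x + 16 = (x - 2)^4

Eigenvalues and multiplicities (the geometric multiplicity of λ is n − rank(A − λI), which equals the number of Jordan blocks for λ):
  λ = 2: algebraic multiplicity = 4, geometric multiplicity = 2

Determining the block sizes for each eigenvalue:
  λ = 2: with am = 4 and gm = 2, the partition is not yet determined (e.g. several partitions of 4 into 2 parts exist). Let N = A − (2)·I. Computing rank(N^1) = 2, rank(N^2) = 1, rank(N^3) = 0; the number of blocks of size ≥ j is rank(N^{j−1}) − rank(N^j), giving [2, 1, 1]. So we have 1 block(s) of size 3, 1 block(s) of size 1 → block sizes [3, 1]

Assembling the blocks gives a Jordan form
J =
  [2, 1, 0, 0]
  [0, 2, 1, 0]
  [0, 0, 2, 0]
  [0, 0, 0, 2]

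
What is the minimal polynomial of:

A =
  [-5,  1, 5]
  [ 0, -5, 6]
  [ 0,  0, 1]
x^3 + 9*x^2 + 15*x - 25

The characteristic polynomial is χ_A(x) = (x - 1)*(x + 5)^2, so the eigenvalues are known. The minimal polynomial is
  m_A(x) = Π_λ (x − λ)^{k_λ}
where k_λ is the size of the *largest* Jordan block for λ (equivalently, the smallest k with (A − λI)^k v = 0 for every generalised eigenvector v of λ).

  λ = -5: largest Jordan block has size 2, contributing (x + 5)^2
  λ = 1: largest Jordan block has size 1, contributing (x − 1)

So m_A(x) = (x - 1)*(x + 5)^2 = x^3 + 9*x^2 + 15*x - 25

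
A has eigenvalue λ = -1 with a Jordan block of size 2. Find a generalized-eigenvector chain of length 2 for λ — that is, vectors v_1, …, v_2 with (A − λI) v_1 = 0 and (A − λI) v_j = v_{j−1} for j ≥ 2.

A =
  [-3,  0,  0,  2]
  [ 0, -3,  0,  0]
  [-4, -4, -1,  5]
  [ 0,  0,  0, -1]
A Jordan chain for λ = -1 of length 2:
v_1 = (0, 0, 1, 0)ᵀ
v_2 = (1, 0, 0, 1)ᵀ

Let N = A − (-1)·I. We want v_2 with N^2 v_2 = 0 but N^1 v_2 ≠ 0; then v_{j-1} := N · v_j for j = 2, …, 2.

Pick v_2 = (1, 0, 0, 1)ᵀ.
Then v_1 = N · v_2 = (0, 0, 1, 0)ᵀ.

Sanity check: (A − (-1)·I) v_1 = (0, 0, 0, 0)ᵀ = 0. ✓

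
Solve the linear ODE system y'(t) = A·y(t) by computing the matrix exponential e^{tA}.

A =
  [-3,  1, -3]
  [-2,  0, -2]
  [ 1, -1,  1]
e^{tA} =
  [-t + exp(-2*t), t, -t - 1 + exp(-2*t)]
  [-1 + exp(-2*t), 1, -1 + exp(-2*t)]
  [t, -t, t + 1]

Strategy: write A = P · J · P⁻¹ where J is a Jordan canonical form, so e^{tA} = P · e^{tJ} · P⁻¹, and e^{tJ} can be computed block-by-block.

A has Jordan form
J =
  [-2, 0, 0]
  [ 0, 0, 1]
  [ 0, 0, 0]
(up to reordering of blocks).

Per-block formulas:
  For a 1×1 block at λ = -2: exp(t · [-2]) = [e^(-2t)].
  For a 2×2 Jordan block J_2(0): exp(t · J_2(0)) = e^(0t)·(I + t·N), where N is the 2×2 nilpotent shift.

After assembling e^{tJ} and conjugating by P, we get:

e^{tA} =
  [-t + exp(-2*t), t, -t - 1 + exp(-2*t)]
  [-1 + exp(-2*t), 1, -1 + exp(-2*t)]
  [t, -t, t + 1]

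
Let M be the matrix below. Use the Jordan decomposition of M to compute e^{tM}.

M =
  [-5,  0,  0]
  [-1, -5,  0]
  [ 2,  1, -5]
e^{tM} =
  [exp(-5*t), 0, 0]
  [-t*exp(-5*t), exp(-5*t), 0]
  [-t^2*exp(-5*t)/2 + 2*t*exp(-5*t), t*exp(-5*t), exp(-5*t)]

Strategy: write M = P · J · P⁻¹ where J is a Jordan canonical form, so e^{tM} = P · e^{tJ} · P⁻¹, and e^{tJ} can be computed block-by-block.

M has Jordan form
J =
  [-5,  1,  0]
  [ 0, -5,  1]
  [ 0,  0, -5]
(up to reordering of blocks).

Per-block formulas:
  For a 3×3 Jordan block J_3(-5): exp(t · J_3(-5)) = e^(-5t)·(I + t·N + (t^2/2)·N^2), where N is the 3×3 nilpotent shift.

After assembling e^{tJ} and conjugating by P, we get:

e^{tM} =
  [exp(-5*t), 0, 0]
  [-t*exp(-5*t), exp(-5*t), 0]
  [-t^2*exp(-5*t)/2 + 2*t*exp(-5*t), t*exp(-5*t), exp(-5*t)]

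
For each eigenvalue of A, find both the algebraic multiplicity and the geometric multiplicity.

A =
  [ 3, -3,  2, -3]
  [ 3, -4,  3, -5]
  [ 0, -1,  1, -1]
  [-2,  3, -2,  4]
λ = 1: alg = 4, geom = 2

Step 1 — factor the characteristic polynomial to read off the algebraic multiplicities:
  χ_A(x) = (x - 1)^4

Step 2 — compute geometric multiplicities via the rank-nullity identity g(λ) = n − rank(A − λI):
  rank(A − (1)·I) = 2, so dim ker(A − (1)·I) = n − 2 = 2

Summary:
  λ = 1: algebraic multiplicity = 4, geometric multiplicity = 2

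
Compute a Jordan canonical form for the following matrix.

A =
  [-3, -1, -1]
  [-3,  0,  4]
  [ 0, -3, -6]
J_3(-3)

The characteristic polynomial is
  det(x·I − A) = x^3 + 9*x^2 + 27*x + 27 = (x + 3)^3

Eigenvalues and multiplicities (the geometric multiplicity of λ is n − rank(A − λI), which equals the number of Jordan blocks for λ):
  λ = -3: algebraic multiplicity = 3, geometric multiplicity = 1

Determining the block sizes for each eigenvalue:
  λ = -3: one block (gm = 1), so the single block has size am = 3 → block sizes [3]

Assembling the blocks gives a Jordan form
J =
  [-3,  1,  0]
  [ 0, -3,  1]
  [ 0,  0, -3]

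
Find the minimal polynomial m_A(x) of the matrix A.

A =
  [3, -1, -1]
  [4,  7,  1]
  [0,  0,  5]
x^3 - 15*x^2 + 75*x - 125

The characteristic polynomial is χ_A(x) = (x - 5)^3, so the eigenvalues are known. The minimal polynomial is
  m_A(x) = Π_λ (x − λ)^{k_λ}
where k_λ is the size of the *largest* Jordan block for λ (equivalently, the smallest k with (A − λI)^k v = 0 for every generalised eigenvector v of λ).

  λ = 5: largest Jordan block has size 3, contributing (x − 5)^3

So m_A(x) = (x - 5)^3 = x^3 - 15*x^2 + 75*x - 125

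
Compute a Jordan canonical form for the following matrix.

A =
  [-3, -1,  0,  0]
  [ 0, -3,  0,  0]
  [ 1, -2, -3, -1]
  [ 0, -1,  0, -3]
J_2(-3) ⊕ J_2(-3)

The characteristic polynomial is
  det(x·I − A) = x^4 + 12*x^3 + 54*x^2 + 108*x + 81 = (x + 3)^4

Eigenvalues and multiplicities (the geometric multiplicity of λ is n − rank(A − λI), which equals the number of Jordan blocks for λ):
  λ = -3: algebraic multiplicity = 4, geometric multiplicity = 2

Determining the block sizes for each eigenvalue:
  λ = -3: with am = 4 and gm = 2, the partition is not yet determined (e.g. several partitions of 4 into 2 parts exist). Let N = A − (-3)·I. Computing rank(N^1) = 2, rank(N^2) = 0; the number of blocks of size ≥ j is rank(N^{j−1}) − rank(N^j), giving [2, 2]. So we have 2 block(s) of size 2 → block sizes [2, 2]

Assembling the blocks gives a Jordan form
J =
  [-3,  1,  0,  0]
  [ 0, -3,  0,  0]
  [ 0,  0, -3,  1]
  [ 0,  0,  0, -3]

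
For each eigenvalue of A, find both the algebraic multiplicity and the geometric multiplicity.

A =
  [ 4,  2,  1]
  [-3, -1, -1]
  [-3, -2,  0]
λ = 1: alg = 3, geom = 2

Step 1 — factor the characteristic polynomial to read off the algebraic multiplicities:
  χ_A(x) = (x - 1)^3

Step 2 — compute geometric multiplicities via the rank-nullity identity g(λ) = n − rank(A − λI):
  rank(A − (1)·I) = 1, so dim ker(A − (1)·I) = n − 1 = 2

Summary:
  λ = 1: algebraic multiplicity = 3, geometric multiplicity = 2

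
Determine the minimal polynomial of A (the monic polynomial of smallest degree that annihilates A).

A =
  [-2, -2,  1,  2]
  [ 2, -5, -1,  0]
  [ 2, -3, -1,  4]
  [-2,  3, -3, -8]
x^3 + 12*x^2 + 48*x + 64

The characteristic polynomial is χ_A(x) = (x + 4)^4, so the eigenvalues are known. The minimal polynomial is
  m_A(x) = Π_λ (x − λ)^{k_λ}
where k_λ is the size of the *largest* Jordan block for λ (equivalently, the smallest k with (A − λI)^k v = 0 for every generalised eigenvector v of λ).

  λ = -4: largest Jordan block has size 3, contributing (x + 4)^3

So m_A(x) = (x + 4)^3 = x^3 + 12*x^2 + 48*x + 64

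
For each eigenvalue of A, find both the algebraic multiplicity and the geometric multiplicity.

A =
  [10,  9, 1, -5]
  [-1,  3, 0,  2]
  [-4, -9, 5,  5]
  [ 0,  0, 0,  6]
λ = 6: alg = 4, geom = 2

Step 1 — factor the characteristic polynomial to read off the algebraic multiplicities:
  χ_A(x) = (x - 6)^4

Step 2 — compute geometric multiplicities via the rank-nullity identity g(λ) = n − rank(A − λI):
  rank(A − (6)·I) = 2, so dim ker(A − (6)·I) = n − 2 = 2

Summary:
  λ = 6: algebraic multiplicity = 4, geometric multiplicity = 2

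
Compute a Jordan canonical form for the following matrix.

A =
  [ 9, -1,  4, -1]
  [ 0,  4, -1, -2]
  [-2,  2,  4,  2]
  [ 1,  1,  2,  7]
J_3(6) ⊕ J_1(6)

The characteristic polynomial is
  det(x·I − A) = x^4 - 24*x^3 + 216*x^2 - 864*x + 1296 = (x - 6)^4

Eigenvalues and multiplicities (the geometric multiplicity of λ is n − rank(A − λI), which equals the number of Jordan blocks for λ):
  λ = 6: algebraic multiplicity = 4, geometric multiplicity = 2

Determining the block sizes for each eigenvalue:
  λ = 6: with am = 4 and gm = 2, the partition is not yet determined (e.g. several partitions of 4 into 2 parts exist). Let N = A − (6)·I. Computing rank(N^1) = 2, rank(N^2) = 1, rank(N^3) = 0; the number of blocks of size ≥ j is rank(N^{j−1}) − rank(N^j), giving [2, 1, 1]. So we have 1 block(s) of size 3, 1 block(s) of size 1 → block sizes [3, 1]

Assembling the blocks gives a Jordan form
J =
  [6, 1, 0, 0]
  [0, 6, 1, 0]
  [0, 0, 6, 0]
  [0, 0, 0, 6]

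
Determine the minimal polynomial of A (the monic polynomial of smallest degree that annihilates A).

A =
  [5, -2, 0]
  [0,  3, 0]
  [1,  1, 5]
x^3 - 13*x^2 + 55*x - 75

The characteristic polynomial is χ_A(x) = (x - 5)^2*(x - 3), so the eigenvalues are known. The minimal polynomial is
  m_A(x) = Π_λ (x − λ)^{k_λ}
where k_λ is the size of the *largest* Jordan block for λ (equivalently, the smallest k with (A − λI)^k v = 0 for every generalised eigenvector v of λ).

  λ = 3: largest Jordan block has size 1, contributing (x − 3)
  λ = 5: largest Jordan block has size 2, contributing (x − 5)^2

So m_A(x) = (x - 5)^2*(x - 3) = x^3 - 13*x^2 + 55*x - 75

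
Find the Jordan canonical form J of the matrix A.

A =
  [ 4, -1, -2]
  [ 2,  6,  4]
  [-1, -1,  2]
J_3(4)

The characteristic polynomial is
  det(x·I − A) = x^3 - 12*x^2 + 48*x - 64 = (x - 4)^3

Eigenvalues and multiplicities (the geometric multiplicity of λ is n − rank(A − λI), which equals the number of Jordan blocks for λ):
  λ = 4: algebraic multiplicity = 3, geometric multiplicity = 1

Determining the block sizes for each eigenvalue:
  λ = 4: one block (gm = 1), so the single block has size am = 3 → block sizes [3]

Assembling the blocks gives a Jordan form
J =
  [4, 1, 0]
  [0, 4, 1]
  [0, 0, 4]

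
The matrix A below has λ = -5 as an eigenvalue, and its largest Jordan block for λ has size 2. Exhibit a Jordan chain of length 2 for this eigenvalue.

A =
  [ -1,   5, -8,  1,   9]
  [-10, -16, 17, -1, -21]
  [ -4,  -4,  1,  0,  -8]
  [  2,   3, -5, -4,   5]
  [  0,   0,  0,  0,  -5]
A Jordan chain for λ = -5 of length 2:
v_1 = (4, -10, -4, 2, 0)ᵀ
v_2 = (1, 0, 0, 0, 0)ᵀ

Let N = A − (-5)·I. We want v_2 with N^2 v_2 = 0 but N^1 v_2 ≠ 0; then v_{j-1} := N · v_j for j = 2, …, 2.

Pick v_2 = (1, 0, 0, 0, 0)ᵀ.
Then v_1 = N · v_2 = (4, -10, -4, 2, 0)ᵀ.

Sanity check: (A − (-5)·I) v_1 = (0, 0, 0, 0, 0)ᵀ = 0. ✓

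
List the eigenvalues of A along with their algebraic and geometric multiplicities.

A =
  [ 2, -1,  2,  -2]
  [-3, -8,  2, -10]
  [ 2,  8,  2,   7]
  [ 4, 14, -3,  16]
λ = 3: alg = 4, geom = 2

Step 1 — factor the characteristic polynomial to read off the algebraic multiplicities:
  χ_A(x) = (x - 3)^4

Step 2 — compute geometric multiplicities via the rank-nullity identity g(λ) = n − rank(A − λI):
  rank(A − (3)·I) = 2, so dim ker(A − (3)·I) = n − 2 = 2

Summary:
  λ = 3: algebraic multiplicity = 4, geometric multiplicity = 2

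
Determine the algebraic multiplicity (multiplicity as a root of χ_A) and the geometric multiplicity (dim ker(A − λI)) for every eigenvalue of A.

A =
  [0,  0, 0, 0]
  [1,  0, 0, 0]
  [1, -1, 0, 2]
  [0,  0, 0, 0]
λ = 0: alg = 4, geom = 2

Step 1 — factor the characteristic polynomial to read off the algebraic multiplicities:
  χ_A(x) = x^4

Step 2 — compute geometric multiplicities via the rank-nullity identity g(λ) = n − rank(A − λI):
  rank(A − (0)·I) = 2, so dim ker(A − (0)·I) = n − 2 = 2

Summary:
  λ = 0: algebraic multiplicity = 4, geometric multiplicity = 2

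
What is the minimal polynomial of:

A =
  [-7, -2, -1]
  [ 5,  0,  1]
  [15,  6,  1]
x^2 + 4*x + 4

The characteristic polynomial is χ_A(x) = (x + 2)^3, so the eigenvalues are known. The minimal polynomial is
  m_A(x) = Π_λ (x − λ)^{k_λ}
where k_λ is the size of the *largest* Jordan block for λ (equivalently, the smallest k with (A − λI)^k v = 0 for every generalised eigenvector v of λ).

  λ = -2: largest Jordan block has size 2, contributing (x + 2)^2

So m_A(x) = (x + 2)^2 = x^2 + 4*x + 4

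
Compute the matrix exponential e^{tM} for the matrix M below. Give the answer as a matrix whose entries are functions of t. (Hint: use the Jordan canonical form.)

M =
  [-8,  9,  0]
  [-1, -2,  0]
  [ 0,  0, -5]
e^{tM} =
  [-3*t*exp(-5*t) + exp(-5*t), 9*t*exp(-5*t), 0]
  [-t*exp(-5*t), 3*t*exp(-5*t) + exp(-5*t), 0]
  [0, 0, exp(-5*t)]

Strategy: write M = P · J · P⁻¹ where J is a Jordan canonical form, so e^{tM} = P · e^{tJ} · P⁻¹, and e^{tJ} can be computed block-by-block.

M has Jordan form
J =
  [-5,  1,  0]
  [ 0, -5,  0]
  [ 0,  0, -5]
(up to reordering of blocks).

Per-block formulas:
  For a 2×2 Jordan block J_2(-5): exp(t · J_2(-5)) = e^(-5t)·(I + t·N), where N is the 2×2 nilpotent shift.
  For a 1×1 block at λ = -5: exp(t · [-5]) = [e^(-5t)].

After assembling e^{tJ} and conjugating by P, we get:

e^{tM} =
  [-3*t*exp(-5*t) + exp(-5*t), 9*t*exp(-5*t), 0]
  [-t*exp(-5*t), 3*t*exp(-5*t) + exp(-5*t), 0]
  [0, 0, exp(-5*t)]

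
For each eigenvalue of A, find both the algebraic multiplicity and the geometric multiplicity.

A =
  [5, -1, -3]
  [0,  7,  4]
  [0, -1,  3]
λ = 5: alg = 3, geom = 1

Step 1 — factor the characteristic polynomial to read off the algebraic multiplicities:
  χ_A(x) = (x - 5)^3

Step 2 — compute geometric multiplicities via the rank-nullity identity g(λ) = n − rank(A − λI):
  rank(A − (5)·I) = 2, so dim ker(A − (5)·I) = n − 2 = 1

Summary:
  λ = 5: algebraic multiplicity = 3, geometric multiplicity = 1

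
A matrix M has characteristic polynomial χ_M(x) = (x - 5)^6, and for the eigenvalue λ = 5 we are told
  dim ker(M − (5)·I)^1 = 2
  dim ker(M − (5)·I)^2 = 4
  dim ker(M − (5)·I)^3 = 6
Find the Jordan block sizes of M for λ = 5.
Block sizes for λ = 5: [3, 3]

From the dimensions of kernels of powers, the number of Jordan blocks of size at least j is d_j − d_{j−1} where d_j = dim ker(N^j) (with d_0 = 0). Computing the differences gives [2, 2, 2].
The number of blocks of size exactly k is (#blocks of size ≥ k) − (#blocks of size ≥ k + 1), so the partition is: 2 block(s) of size 3.
In nonincreasing order the block sizes are [3, 3].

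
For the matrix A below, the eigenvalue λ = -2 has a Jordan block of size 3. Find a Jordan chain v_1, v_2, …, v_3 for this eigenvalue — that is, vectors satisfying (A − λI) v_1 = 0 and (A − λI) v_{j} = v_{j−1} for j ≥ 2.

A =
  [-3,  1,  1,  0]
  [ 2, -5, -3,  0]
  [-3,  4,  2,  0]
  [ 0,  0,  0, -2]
A Jordan chain for λ = -2 of length 3:
v_1 = (0, 1, -1, 0)ᵀ
v_2 = (-1, 2, -3, 0)ᵀ
v_3 = (1, 0, 0, 0)ᵀ

Let N = A − (-2)·I. We want v_3 with N^3 v_3 = 0 but N^2 v_3 ≠ 0; then v_{j-1} := N · v_j for j = 3, …, 2.

Pick v_3 = (1, 0, 0, 0)ᵀ.
Then v_2 = N · v_3 = (-1, 2, -3, 0)ᵀ.
Then v_1 = N · v_2 = (0, 1, -1, 0)ᵀ.

Sanity check: (A − (-2)·I) v_1 = (0, 0, 0, 0)ᵀ = 0. ✓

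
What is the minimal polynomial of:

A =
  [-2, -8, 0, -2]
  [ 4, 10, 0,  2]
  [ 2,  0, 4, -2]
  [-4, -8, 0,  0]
x^2 - 6*x + 8

The characteristic polynomial is χ_A(x) = (x - 4)^2*(x - 2)^2, so the eigenvalues are known. The minimal polynomial is
  m_A(x) = Π_λ (x − λ)^{k_λ}
where k_λ is the size of the *largest* Jordan block for λ (equivalently, the smallest k with (A − λI)^k v = 0 for every generalised eigenvector v of λ).

  λ = 2: largest Jordan block has size 1, contributing (x − 2)
  λ = 4: largest Jordan block has size 1, contributing (x − 4)

So m_A(x) = (x - 4)*(x - 2) = x^2 - 6*x + 8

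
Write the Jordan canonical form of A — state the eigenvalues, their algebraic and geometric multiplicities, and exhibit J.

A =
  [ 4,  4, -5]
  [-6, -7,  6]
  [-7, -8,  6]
J_2(-1) ⊕ J_1(5)

The characteristic polynomial is
  det(x·I − A) = x^3 - 3*x^2 - 9*x - 5 = (x - 5)*(x + 1)^2

Eigenvalues and multiplicities (the geometric multiplicity of λ is n − rank(A − λI), which equals the number of Jordan blocks for λ):
  λ = -1: algebraic multiplicity = 2, geometric multiplicity = 1
  λ = 5: algebraic multiplicity = 1, geometric multiplicity = 1

Determining the block sizes for each eigenvalue:
  λ = -1: one block (gm = 1), so the single block has size am = 2 → block sizes [2]
  λ = 5: one block (gm = 1), so the single block has size am = 1 → block sizes [1]

Assembling the blocks gives a Jordan form
J =
  [-1,  1, 0]
  [ 0, -1, 0]
  [ 0,  0, 5]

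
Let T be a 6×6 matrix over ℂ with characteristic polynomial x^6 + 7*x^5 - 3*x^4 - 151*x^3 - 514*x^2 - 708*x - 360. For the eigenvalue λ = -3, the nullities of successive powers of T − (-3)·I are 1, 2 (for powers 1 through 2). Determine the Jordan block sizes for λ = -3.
Block sizes for λ = -3: [2]

From the dimensions of kernels of powers, the number of Jordan blocks of size at least j is d_j − d_{j−1} where d_j = dim ker(N^j) (with d_0 = 0). Computing the differences gives [1, 1].
The number of blocks of size exactly k is (#blocks of size ≥ k) − (#blocks of size ≥ k + 1), so the partition is: 1 block(s) of size 2.
In nonincreasing order the block sizes are [2].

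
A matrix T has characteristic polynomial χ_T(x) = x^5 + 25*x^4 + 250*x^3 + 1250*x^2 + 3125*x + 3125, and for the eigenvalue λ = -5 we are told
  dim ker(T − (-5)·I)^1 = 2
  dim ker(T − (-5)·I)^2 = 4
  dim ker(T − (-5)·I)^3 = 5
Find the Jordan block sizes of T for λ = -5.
Block sizes for λ = -5: [3, 2]

From the dimensions of kernels of powers, the number of Jordan blocks of size at least j is d_j − d_{j−1} where d_j = dim ker(N^j) (with d_0 = 0). Computing the differences gives [2, 2, 1].
The number of blocks of size exactly k is (#blocks of size ≥ k) − (#blocks of size ≥ k + 1), so the partition is: 1 block(s) of size 2, 1 block(s) of size 3.
In nonincreasing order the block sizes are [3, 2].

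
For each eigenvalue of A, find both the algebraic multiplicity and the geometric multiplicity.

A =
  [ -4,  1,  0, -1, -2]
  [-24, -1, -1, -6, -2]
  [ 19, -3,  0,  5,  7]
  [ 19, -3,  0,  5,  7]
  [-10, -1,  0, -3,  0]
λ = 0: alg = 5, geom = 2

Step 1 — factor the characteristic polynomial to read off the algebraic multiplicities:
  χ_A(x) = x^5

Step 2 — compute geometric multiplicities via the rank-nullity identity g(λ) = n − rank(A − λI):
  rank(A − (0)·I) = 3, so dim ker(A − (0)·I) = n − 3 = 2

Summary:
  λ = 0: algebraic multiplicity = 5, geometric multiplicity = 2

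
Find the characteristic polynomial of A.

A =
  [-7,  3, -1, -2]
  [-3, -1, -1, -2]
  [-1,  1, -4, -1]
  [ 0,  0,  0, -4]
x^4 + 16*x^3 + 96*x^2 + 256*x + 256

Expanding det(x·I − A) (e.g. by cofactor expansion or by noting that A is similar to its Jordan form J, which has the same characteristic polynomial as A) gives
  χ_A(x) = x^4 + 16*x^3 + 96*x^2 + 256*x + 256
which factors as (x + 4)^4. The eigenvalues (with algebraic multiplicities) are λ = -4 with multiplicity 4.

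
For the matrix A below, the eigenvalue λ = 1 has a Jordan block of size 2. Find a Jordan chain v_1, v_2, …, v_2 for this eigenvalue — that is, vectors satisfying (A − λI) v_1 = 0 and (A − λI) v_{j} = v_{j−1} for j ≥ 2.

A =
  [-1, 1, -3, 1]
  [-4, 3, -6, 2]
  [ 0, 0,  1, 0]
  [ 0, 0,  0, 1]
A Jordan chain for λ = 1 of length 2:
v_1 = (-2, -4, 0, 0)ᵀ
v_2 = (1, 0, 0, 0)ᵀ

Let N = A − (1)·I. We want v_2 with N^2 v_2 = 0 but N^1 v_2 ≠ 0; then v_{j-1} := N · v_j for j = 2, …, 2.

Pick v_2 = (1, 0, 0, 0)ᵀ.
Then v_1 = N · v_2 = (-2, -4, 0, 0)ᵀ.

Sanity check: (A − (1)·I) v_1 = (0, 0, 0, 0)ᵀ = 0. ✓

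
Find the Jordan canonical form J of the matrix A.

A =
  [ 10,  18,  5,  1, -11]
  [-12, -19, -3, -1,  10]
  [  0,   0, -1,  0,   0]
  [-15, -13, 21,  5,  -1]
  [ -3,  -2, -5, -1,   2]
J_2(-5) ⊕ J_1(-1) ⊕ J_2(4)

The characteristic polynomial is
  det(x·I − A) = x^5 + 3*x^4 - 37*x^3 - 79*x^2 + 360*x + 400 = (x - 4)^2*(x + 1)*(x + 5)^2

Eigenvalues and multiplicities (the geometric multiplicity of λ is n − rank(A − λI), which equals the number of Jordan blocks for λ):
  λ = -5: algebraic multiplicity = 2, geometric multiplicity = 1
  λ = -1: algebraic multiplicity = 1, geometric multiplicity = 1
  λ = 4: algebraic multiplicity = 2, geometric multiplicity = 1

Determining the block sizes for each eigenvalue:
  λ = -5: one block (gm = 1), so the single block has size am = 2 → block sizes [2]
  λ = -1: one block (gm = 1), so the single block has size am = 1 → block sizes [1]
  λ = 4: one block (gm = 1), so the single block has size am = 2 → block sizes [2]

Assembling the blocks gives a Jordan form
J =
  [-5,  1,  0, 0, 0]
  [ 0, -5,  0, 0, 0]
  [ 0,  0, -1, 0, 0]
  [ 0,  0,  0, 4, 1]
  [ 0,  0,  0, 0, 4]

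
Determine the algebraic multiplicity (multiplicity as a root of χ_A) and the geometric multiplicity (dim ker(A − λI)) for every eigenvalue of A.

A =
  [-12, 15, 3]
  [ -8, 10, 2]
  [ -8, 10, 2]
λ = 0: alg = 3, geom = 2

Step 1 — factor the characteristic polynomial to read off the algebraic multiplicities:
  χ_A(x) = x^3

Step 2 — compute geometric multiplicities via the rank-nullity identity g(λ) = n − rank(A − λI):
  rank(A − (0)·I) = 1, so dim ker(A − (0)·I) = n − 1 = 2

Summary:
  λ = 0: algebraic multiplicity = 3, geometric multiplicity = 2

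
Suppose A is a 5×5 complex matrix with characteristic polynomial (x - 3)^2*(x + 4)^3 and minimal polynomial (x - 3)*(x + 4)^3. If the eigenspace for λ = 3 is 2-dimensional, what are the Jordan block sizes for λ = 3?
Block sizes for λ = 3: [1, 1]

Step 1 — from the characteristic polynomial, algebraic multiplicity of λ = 3 is 2. From dim ker(A − (3)·I) = 2, there are exactly 2 Jordan blocks for λ = 3.
Step 2 — from the minimal polynomial, the factor (x − 3) tells us the largest block for λ = 3 has size 1.
Step 3 — with total size 2, 2 blocks, and largest block 1, the block sizes (in nonincreasing order) are [1, 1].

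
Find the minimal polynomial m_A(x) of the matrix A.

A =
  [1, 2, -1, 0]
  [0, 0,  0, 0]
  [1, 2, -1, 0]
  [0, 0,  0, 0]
x^2

The characteristic polynomial is χ_A(x) = x^4, so the eigenvalues are known. The minimal polynomial is
  m_A(x) = Π_λ (x − λ)^{k_λ}
where k_λ is the size of the *largest* Jordan block for λ (equivalently, the smallest k with (A − λI)^k v = 0 for every generalised eigenvector v of λ).

  λ = 0: largest Jordan block has size 2, contributing (x − 0)^2

So m_A(x) = x^2 = x^2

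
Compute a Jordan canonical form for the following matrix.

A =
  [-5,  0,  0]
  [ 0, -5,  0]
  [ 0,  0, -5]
J_1(-5) ⊕ J_1(-5) ⊕ J_1(-5)

The characteristic polynomial is
  det(x·I − A) = x^3 + 15*x^2 + 75*x + 125 = (x + 5)^3

Eigenvalues and multiplicities (the geometric multiplicity of λ is n − rank(A − λI), which equals the number of Jordan blocks for λ):
  λ = -5: algebraic multiplicity = 3, geometric multiplicity = 3

Determining the block sizes for each eigenvalue:
  λ = -5: gm = am = 3, so every block has size 1 → block sizes [1, 1, 1]

Assembling the blocks gives a Jordan form
J =
  [-5,  0,  0]
  [ 0, -5,  0]
  [ 0,  0, -5]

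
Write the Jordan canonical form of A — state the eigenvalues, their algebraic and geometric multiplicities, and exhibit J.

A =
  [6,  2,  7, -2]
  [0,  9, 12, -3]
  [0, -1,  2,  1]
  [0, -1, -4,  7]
J_3(6) ⊕ J_1(6)

The characteristic polynomial is
  det(x·I − A) = x^4 - 24*x^3 + 216*x^2 - 864*x + 1296 = (x - 6)^4

Eigenvalues and multiplicities (the geometric multiplicity of λ is n − rank(A − λI), which equals the number of Jordan blocks for λ):
  λ = 6: algebraic multiplicity = 4, geometric multiplicity = 2

Determining the block sizes for each eigenvalue:
  λ = 6: with am = 4 and gm = 2, the partition is not yet determined (e.g. several partitions of 4 into 2 parts exist). Let N = A − (6)·I. Computing rank(N^1) = 2, rank(N^2) = 1, rank(N^3) = 0; the number of blocks of size ≥ j is rank(N^{j−1}) − rank(N^j), giving [2, 1, 1]. So we have 1 block(s) of size 3, 1 block(s) of size 1 → block sizes [3, 1]

Assembling the blocks gives a Jordan form
J =
  [6, 1, 0, 0]
  [0, 6, 1, 0]
  [0, 0, 6, 0]
  [0, 0, 0, 6]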